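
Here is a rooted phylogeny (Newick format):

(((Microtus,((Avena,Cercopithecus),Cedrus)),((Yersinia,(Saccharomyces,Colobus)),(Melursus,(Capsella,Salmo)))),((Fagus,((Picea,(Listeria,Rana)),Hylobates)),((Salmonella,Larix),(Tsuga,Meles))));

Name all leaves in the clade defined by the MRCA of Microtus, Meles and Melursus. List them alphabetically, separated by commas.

Tracing Microtus: it sits inside (Microtus,((Avena,Cercopithecus),Cedrus)).
Tracing Meles: it sits inside (Tsuga,Meles).
Tracing Melursus: it sits inside (Melursus,(Capsella,Salmo)).
The smallest clade enclosing all 3 is the whole tree (their MRCA is the root), so the answer is all 19 tips in alphabetical order.

Avena, Capsella, Cedrus, Cercopithecus, Colobus, Fagus, Hylobates, Larix, Listeria, Meles, Melursus, Microtus, Picea, Rana, Saccharomyces, Salmo, Salmonella, Tsuga, Yersinia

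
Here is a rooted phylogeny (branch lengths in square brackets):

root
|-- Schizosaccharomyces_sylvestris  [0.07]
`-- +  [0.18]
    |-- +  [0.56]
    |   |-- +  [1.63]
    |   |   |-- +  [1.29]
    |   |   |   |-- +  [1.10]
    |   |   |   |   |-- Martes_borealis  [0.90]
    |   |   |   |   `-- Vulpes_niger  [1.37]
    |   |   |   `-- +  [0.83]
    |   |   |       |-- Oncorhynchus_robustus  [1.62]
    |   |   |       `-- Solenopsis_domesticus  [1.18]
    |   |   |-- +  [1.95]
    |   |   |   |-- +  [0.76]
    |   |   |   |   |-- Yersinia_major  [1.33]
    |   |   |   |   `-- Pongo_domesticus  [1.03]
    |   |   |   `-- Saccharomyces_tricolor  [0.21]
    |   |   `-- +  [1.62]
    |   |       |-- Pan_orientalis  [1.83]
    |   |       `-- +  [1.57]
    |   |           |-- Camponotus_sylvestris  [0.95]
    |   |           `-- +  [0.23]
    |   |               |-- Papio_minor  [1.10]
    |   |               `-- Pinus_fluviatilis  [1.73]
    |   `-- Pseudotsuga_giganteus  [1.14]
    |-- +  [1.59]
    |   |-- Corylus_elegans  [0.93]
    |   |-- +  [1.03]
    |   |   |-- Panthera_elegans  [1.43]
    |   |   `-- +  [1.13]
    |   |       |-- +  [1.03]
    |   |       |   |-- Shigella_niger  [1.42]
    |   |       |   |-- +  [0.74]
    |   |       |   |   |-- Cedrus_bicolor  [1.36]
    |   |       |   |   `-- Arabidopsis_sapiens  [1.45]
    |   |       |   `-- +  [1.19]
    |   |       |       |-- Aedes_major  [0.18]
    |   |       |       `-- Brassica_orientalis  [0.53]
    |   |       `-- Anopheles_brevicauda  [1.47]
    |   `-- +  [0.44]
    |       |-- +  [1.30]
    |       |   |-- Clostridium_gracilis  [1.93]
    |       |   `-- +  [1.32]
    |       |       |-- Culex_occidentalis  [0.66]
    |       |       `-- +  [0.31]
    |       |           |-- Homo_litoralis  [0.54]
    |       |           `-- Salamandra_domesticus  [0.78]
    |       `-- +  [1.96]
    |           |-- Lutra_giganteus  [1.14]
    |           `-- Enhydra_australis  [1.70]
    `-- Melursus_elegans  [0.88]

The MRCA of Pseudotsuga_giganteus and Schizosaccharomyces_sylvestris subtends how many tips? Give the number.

28

The MRCA of Pseudotsuga_giganteus and Schizosaccharomyces_sylvestris is the root, so the clade is the entire tree.
That clade contains 28 terminal taxa: Aedes_major, Anopheles_brevicauda, Arabidopsis_sapiens, Brassica_orientalis, Camponotus_sylvestris, Cedrus_bicolor, Clostridium_gracilis, Corylus_elegans, Culex_occidentalis, Enhydra_australis, Homo_litoralis, Lutra_giganteus, Martes_borealis, Melursus_elegans, Oncorhynchus_robustus, Pan_orientalis, Panthera_elegans, Papio_minor, Pinus_fluviatilis, Pongo_domesticus, Pseudotsuga_giganteus, Saccharomyces_tricolor, Salamandra_domesticus, Schizosaccharomyces_sylvestris, Shigella_niger, Solenopsis_domesticus, Vulpes_niger, Yersinia_major.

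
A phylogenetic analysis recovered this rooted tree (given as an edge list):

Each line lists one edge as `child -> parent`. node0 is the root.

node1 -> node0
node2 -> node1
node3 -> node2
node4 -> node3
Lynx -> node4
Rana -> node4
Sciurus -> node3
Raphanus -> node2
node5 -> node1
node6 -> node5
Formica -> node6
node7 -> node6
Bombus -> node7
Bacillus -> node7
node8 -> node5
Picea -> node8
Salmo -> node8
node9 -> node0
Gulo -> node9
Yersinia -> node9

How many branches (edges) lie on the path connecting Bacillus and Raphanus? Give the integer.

The MRCA of Bacillus and Raphanus is the node subtending ((((Lynx,Rana),Sciurus),Raphanus),((Formica,(Bombus,Bacillus)),(Picea,Salmo))).
From Bacillus up to that node: 4 branches. From Raphanus up to the same node: 2 branches. Total: 4 + 2 = 6.

6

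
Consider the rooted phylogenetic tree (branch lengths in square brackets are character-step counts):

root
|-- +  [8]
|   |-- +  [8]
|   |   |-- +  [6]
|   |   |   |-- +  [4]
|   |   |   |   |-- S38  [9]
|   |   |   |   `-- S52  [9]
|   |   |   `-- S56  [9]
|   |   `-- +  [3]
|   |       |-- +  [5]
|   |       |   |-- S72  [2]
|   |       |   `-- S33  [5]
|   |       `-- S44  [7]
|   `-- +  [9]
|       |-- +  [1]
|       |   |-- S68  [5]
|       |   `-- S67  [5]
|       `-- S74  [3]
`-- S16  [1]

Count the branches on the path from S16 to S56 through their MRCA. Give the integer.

5

The MRCA of S16 and S56 is the root of the tree.
From S16 up to that node: 1 branch. From S56 up to the same node: 4 branches. Total: 1 + 4 = 5.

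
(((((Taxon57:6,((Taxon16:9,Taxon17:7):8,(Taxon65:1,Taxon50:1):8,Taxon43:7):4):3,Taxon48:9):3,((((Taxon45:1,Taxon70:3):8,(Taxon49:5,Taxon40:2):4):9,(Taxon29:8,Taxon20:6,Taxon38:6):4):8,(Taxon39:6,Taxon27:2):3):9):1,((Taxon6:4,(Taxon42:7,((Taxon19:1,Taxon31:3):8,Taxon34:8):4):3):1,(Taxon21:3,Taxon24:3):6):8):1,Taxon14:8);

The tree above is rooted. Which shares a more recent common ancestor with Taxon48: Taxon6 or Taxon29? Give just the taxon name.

Taxon29

The MRCA of Taxon48 and Taxon29 subtends (((Taxon57,((Taxon16,Taxon17),(Taxon65,Taxon50),Taxon43)),Taxon48),((((Taxon45,Taxon70),(Taxon49,Taxon40)),(Taxon29,Taxon20,Taxon38)),(Taxon39,Taxon27))) (16 taxa).
The MRCA of Taxon48 and Taxon6 subtends ((((Taxon57,((Taxon16,Taxon17),(Taxon65,Taxon50),Taxon43)),Taxon48),((((Taxon45,Taxon70),(Taxon49,Taxon40)),(Taxon29,Taxon20,Taxon38)),(Taxon39,Taxon27))),((Taxon6,(Taxon42,((Taxon19,Taxon31),Taxon34))),(Taxon21,Taxon24))) (23 taxa).
The first is nested inside the second, so Taxon48 shares a more recent common ancestor with Taxon29.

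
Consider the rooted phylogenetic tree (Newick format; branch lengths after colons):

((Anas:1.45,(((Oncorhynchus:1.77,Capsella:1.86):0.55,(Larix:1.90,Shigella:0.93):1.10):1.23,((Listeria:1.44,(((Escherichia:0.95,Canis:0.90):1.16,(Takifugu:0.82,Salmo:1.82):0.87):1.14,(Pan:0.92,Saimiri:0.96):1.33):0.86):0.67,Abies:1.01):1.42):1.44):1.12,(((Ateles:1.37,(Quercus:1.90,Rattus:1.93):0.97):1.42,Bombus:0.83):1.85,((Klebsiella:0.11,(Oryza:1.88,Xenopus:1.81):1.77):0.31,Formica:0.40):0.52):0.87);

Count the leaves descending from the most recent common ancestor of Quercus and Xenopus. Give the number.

The MRCA of Quercus and Xenopus is the node subtending (((Ateles,(Quercus,Rattus)),Bombus),((Klebsiella,(Oryza,Xenopus)),Formica)).
That clade contains 8 terminal taxa: Ateles, Bombus, Formica, Klebsiella, Oryza, Quercus, Rattus, Xenopus.

8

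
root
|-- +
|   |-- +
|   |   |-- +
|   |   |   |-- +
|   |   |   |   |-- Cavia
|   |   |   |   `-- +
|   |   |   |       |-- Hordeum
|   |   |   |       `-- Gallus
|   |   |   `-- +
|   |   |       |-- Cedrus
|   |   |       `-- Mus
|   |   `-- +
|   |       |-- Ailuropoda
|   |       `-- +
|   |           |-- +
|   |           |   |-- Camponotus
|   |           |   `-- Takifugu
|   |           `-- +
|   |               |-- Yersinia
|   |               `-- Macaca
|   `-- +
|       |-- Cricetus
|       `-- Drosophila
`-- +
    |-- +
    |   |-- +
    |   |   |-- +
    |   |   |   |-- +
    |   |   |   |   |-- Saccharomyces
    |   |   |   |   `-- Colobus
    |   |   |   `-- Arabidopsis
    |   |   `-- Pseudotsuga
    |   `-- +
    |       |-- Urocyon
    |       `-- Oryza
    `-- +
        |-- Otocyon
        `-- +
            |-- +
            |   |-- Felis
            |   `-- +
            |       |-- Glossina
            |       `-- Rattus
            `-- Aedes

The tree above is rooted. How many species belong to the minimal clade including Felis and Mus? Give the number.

The MRCA of Felis and Mus is the root, so the clade is the entire tree.
That clade contains 23 terminal taxa: Aedes, Ailuropoda, Arabidopsis, Camponotus, Cavia, Cedrus, Colobus, Cricetus, Drosophila, Felis, Gallus, Glossina, Hordeum, Macaca, Mus, Oryza, Otocyon, Pseudotsuga, Rattus, Saccharomyces, Takifugu, Urocyon, Yersinia.

23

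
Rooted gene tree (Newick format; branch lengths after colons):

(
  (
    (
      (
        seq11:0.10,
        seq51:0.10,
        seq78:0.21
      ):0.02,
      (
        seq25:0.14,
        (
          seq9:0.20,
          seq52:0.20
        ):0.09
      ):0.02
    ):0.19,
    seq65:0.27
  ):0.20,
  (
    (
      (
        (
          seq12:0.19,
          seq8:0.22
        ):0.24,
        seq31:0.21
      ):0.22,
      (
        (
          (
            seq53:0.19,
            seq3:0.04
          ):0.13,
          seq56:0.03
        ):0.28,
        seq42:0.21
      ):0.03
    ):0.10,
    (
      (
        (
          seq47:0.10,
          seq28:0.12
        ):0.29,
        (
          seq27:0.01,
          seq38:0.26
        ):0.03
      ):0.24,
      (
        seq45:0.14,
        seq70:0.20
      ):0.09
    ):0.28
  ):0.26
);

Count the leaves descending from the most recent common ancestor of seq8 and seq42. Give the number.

The MRCA of seq8 and seq42 is the node subtending (((seq12,seq8),seq31),(((seq53,seq3),seq56),seq42)).
That clade contains 7 terminal taxa: seq12, seq3, seq31, seq42, seq53, seq56, seq8.

7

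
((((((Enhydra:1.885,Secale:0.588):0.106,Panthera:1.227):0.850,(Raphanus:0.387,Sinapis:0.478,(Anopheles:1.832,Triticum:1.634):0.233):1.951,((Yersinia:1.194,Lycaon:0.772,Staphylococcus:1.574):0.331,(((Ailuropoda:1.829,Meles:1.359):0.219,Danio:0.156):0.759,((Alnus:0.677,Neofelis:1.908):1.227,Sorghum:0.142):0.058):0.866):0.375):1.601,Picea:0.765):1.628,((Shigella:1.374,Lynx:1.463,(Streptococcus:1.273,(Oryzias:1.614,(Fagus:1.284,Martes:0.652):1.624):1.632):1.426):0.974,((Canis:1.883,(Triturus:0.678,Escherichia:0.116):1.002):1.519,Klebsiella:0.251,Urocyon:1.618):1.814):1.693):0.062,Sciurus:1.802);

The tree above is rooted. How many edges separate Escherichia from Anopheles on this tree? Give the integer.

10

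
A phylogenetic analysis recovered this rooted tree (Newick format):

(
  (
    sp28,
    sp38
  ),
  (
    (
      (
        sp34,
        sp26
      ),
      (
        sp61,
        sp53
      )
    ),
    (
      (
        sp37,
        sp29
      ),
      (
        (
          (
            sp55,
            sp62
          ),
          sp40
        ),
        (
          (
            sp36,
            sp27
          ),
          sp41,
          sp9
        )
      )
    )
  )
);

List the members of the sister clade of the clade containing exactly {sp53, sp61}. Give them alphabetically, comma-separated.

The clade containing exactly {sp53, sp61} attaches to the tree at the node subtending ((sp34,sp26),(sp61,sp53)).
The other lineage descending from that same node — the sister group — is (sp34,sp26); its 2 tips in alphabetical order are the answer.

sp26, sp34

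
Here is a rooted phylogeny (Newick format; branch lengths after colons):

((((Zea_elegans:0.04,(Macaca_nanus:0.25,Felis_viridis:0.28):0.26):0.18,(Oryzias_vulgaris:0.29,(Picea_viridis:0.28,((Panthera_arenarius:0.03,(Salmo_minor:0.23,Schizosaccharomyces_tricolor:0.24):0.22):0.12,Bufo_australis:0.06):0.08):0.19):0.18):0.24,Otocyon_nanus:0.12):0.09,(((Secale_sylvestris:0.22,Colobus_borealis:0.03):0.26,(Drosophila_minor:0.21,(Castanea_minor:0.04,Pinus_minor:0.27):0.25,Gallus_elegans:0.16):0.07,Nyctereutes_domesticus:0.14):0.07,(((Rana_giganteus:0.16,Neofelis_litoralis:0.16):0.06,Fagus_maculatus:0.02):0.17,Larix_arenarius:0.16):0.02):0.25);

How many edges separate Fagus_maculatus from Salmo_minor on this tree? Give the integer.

12

The MRCA of Fagus_maculatus and Salmo_minor is the root of the tree.
From Fagus_maculatus up to that node: 4 branches. From Salmo_minor up to the same node: 8 branches. Total: 4 + 8 = 12.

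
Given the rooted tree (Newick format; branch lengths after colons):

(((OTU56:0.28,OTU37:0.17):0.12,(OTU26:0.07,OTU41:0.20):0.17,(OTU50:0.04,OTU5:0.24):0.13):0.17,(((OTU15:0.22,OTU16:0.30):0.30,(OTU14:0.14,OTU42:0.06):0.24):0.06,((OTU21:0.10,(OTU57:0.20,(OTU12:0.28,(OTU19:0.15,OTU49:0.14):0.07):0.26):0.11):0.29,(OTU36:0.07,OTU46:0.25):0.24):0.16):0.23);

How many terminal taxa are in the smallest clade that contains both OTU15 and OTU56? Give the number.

The MRCA of OTU15 and OTU56 is the root, so the clade is the entire tree.
That clade contains 17 terminal taxa: OTU12, OTU14, OTU15, OTU16, OTU19, OTU21, OTU26, OTU36, OTU37, OTU41, OTU42, OTU46, OTU49, OTU5, OTU50, OTU56, OTU57.

17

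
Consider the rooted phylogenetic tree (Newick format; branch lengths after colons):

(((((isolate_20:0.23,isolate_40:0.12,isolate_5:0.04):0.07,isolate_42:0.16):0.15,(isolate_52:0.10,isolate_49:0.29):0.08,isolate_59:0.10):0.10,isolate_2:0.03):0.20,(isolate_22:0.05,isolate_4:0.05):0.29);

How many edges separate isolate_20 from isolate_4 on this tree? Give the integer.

7

The MRCA of isolate_20 and isolate_4 is the root of the tree.
From isolate_20 up to that node: 5 branches. From isolate_4 up to the same node: 2 branches. Total: 5 + 2 = 7.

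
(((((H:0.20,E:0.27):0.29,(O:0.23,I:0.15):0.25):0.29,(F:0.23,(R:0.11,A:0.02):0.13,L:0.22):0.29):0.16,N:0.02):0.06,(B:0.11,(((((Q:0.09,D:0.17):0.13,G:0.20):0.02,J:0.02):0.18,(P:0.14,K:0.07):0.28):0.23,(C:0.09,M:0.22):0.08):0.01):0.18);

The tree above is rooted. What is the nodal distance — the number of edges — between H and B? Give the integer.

The MRCA of H and B is the root of the tree.
From H up to that node: 5 branches. From B up to the same node: 2 branches. Total: 5 + 2 = 7.

7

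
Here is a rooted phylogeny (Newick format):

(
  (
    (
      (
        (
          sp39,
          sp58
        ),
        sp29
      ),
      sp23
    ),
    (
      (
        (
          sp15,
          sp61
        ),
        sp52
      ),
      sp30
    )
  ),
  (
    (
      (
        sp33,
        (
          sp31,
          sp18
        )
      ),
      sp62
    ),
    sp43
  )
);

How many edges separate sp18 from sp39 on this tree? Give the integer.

The MRCA of sp18 and sp39 is the root of the tree.
From sp18 up to that node: 5 branches. From sp39 up to the same node: 5 branches. Total: 5 + 5 = 10.

10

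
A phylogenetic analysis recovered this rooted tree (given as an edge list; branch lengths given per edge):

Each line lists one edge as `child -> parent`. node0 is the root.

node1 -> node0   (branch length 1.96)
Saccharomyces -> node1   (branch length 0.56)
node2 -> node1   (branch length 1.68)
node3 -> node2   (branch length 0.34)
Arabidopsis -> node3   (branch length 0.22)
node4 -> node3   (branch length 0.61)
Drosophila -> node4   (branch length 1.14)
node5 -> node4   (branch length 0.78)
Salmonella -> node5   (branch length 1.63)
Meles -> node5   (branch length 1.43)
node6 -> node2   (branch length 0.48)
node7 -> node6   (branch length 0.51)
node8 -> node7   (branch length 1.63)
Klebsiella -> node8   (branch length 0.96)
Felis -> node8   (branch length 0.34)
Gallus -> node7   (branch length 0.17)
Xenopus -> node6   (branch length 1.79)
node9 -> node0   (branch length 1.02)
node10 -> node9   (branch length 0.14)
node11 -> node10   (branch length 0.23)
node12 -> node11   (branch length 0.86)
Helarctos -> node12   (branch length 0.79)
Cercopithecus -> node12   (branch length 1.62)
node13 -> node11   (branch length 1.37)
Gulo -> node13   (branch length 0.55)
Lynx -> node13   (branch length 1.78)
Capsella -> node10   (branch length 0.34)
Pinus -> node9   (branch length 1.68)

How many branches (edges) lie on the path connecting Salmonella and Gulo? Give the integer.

The MRCA of Salmonella and Gulo is the root of the tree.
From Salmonella up to that node: 6 branches. From Gulo up to the same node: 5 branches. Total: 6 + 5 = 11.

11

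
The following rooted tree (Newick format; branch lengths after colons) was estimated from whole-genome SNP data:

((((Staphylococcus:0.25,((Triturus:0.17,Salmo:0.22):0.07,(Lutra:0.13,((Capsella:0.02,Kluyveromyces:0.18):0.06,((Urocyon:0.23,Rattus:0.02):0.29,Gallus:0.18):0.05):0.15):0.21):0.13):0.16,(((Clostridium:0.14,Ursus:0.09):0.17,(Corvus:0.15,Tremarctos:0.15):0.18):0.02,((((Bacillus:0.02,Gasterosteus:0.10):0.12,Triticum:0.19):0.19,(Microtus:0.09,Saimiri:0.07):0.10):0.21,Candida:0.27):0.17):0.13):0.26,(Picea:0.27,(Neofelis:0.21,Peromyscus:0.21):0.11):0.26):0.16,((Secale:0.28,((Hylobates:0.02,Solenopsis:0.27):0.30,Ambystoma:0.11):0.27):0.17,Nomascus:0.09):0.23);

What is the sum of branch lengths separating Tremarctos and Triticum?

The path runs Tremarctos → … → MRCA → … → Triticum; the MRCA is the node subtending (((Clostridium,Ursus),(Corvus,Tremarctos)),((((Bacillus,Gasterosteus),Triticum),(Microtus,Saimiri)),Candida)).
Branch lengths along that path: 0.15 + 0.18 + 0.02 + 0.17 + 0.21 + 0.19 + 0.19 = 1.11.

1.11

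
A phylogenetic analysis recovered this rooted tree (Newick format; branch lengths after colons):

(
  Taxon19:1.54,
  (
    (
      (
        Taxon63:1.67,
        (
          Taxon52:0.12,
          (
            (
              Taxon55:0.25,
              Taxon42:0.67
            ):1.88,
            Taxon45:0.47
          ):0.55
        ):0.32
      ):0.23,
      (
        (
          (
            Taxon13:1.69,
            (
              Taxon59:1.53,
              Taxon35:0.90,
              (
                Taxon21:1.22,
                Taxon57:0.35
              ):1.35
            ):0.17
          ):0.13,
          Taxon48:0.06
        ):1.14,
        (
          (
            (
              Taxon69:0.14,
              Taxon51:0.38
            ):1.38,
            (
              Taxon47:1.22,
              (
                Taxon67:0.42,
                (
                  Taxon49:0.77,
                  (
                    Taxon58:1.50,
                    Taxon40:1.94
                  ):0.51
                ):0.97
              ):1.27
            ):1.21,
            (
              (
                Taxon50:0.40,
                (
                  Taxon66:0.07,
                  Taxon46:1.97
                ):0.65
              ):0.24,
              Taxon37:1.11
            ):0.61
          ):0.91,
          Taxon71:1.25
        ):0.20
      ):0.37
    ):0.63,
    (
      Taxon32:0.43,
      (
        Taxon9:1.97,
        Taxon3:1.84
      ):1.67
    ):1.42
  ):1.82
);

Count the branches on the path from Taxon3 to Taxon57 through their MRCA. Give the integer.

10

The MRCA of Taxon3 and Taxon57 is the node subtending (((Taxon63,(Taxon52,((Taxon55,Taxon42),Taxon45))),(((Taxon13,(Taxon59,Taxon35,(Taxon21,Taxon57))),Taxon48),(((Taxon69,Taxon51),(Taxon47,(Taxon67,(Taxon49,(Taxon58,Taxon40)))),((Taxon50,(Taxon66,Taxon46)),Taxon37)),Taxon71))),(Taxon32,(Taxon9,Taxon3))).
From Taxon3 up to that node: 3 branches. From Taxon57 up to the same node: 7 branches. Total: 3 + 7 = 10.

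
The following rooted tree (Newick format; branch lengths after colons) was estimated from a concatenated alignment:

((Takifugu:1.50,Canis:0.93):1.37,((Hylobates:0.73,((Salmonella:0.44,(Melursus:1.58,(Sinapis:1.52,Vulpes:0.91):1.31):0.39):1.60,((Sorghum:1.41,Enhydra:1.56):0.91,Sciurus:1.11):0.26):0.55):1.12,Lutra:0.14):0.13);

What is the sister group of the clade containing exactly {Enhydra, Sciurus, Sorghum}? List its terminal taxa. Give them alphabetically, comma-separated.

The clade containing exactly {Enhydra, Sciurus, Sorghum} attaches to the tree at the node subtending ((Salmonella,(Melursus,(Sinapis,Vulpes))),((Sorghum,Enhydra),Sciurus)).
The other lineage descending from that same node — the sister group — is (Salmonella,(Melursus,(Sinapis,Vulpes))); its 4 tips in alphabetical order are the answer.

Melursus, Salmonella, Sinapis, Vulpes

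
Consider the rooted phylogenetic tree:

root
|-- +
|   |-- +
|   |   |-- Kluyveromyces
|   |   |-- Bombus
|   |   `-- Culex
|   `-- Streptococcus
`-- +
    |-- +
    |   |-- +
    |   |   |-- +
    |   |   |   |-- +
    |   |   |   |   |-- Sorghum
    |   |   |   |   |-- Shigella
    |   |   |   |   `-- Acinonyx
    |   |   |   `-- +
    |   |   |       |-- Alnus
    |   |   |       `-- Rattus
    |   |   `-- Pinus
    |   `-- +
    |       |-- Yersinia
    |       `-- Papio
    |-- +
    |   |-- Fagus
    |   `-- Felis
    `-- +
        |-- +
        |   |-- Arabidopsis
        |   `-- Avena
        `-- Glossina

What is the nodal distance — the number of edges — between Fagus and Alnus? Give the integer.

7

The MRCA of Fagus and Alnus is the node subtending (((((Sorghum,Shigella,Acinonyx),(Alnus,Rattus)),Pinus),(Yersinia,Papio)),(Fagus,Felis),((Arabidopsis,Avena),Glossina)).
From Fagus up to that node: 2 branches. From Alnus up to the same node: 5 branches. Total: 2 + 5 = 7.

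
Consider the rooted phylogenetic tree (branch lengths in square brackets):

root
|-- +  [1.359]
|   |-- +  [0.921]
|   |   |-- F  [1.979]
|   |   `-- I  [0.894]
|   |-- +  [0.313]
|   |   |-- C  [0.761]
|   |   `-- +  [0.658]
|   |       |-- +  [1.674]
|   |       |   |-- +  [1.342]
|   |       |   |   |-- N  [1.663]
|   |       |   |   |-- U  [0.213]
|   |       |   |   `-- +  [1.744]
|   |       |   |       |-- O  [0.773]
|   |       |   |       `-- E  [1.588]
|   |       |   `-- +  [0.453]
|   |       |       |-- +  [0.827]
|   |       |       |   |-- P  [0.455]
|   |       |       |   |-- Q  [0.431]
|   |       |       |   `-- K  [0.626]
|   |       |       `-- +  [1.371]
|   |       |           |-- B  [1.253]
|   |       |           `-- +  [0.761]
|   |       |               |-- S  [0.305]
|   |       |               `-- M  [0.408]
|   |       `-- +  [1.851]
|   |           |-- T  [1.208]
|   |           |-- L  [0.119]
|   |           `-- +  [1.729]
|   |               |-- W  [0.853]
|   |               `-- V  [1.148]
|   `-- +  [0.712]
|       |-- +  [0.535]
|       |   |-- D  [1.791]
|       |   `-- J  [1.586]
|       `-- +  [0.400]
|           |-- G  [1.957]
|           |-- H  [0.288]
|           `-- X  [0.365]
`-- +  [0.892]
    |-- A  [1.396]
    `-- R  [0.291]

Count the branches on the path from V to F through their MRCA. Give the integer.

7

The MRCA of V and F is the node subtending ((F,I),(C,(((N,U,(O,E)),((P,Q,K),(B,(S,M)))),(T,L,(W,V)))),((D,J),(G,H,X))).
From V up to that node: 5 branches. From F up to the same node: 2 branches. Total: 5 + 2 = 7.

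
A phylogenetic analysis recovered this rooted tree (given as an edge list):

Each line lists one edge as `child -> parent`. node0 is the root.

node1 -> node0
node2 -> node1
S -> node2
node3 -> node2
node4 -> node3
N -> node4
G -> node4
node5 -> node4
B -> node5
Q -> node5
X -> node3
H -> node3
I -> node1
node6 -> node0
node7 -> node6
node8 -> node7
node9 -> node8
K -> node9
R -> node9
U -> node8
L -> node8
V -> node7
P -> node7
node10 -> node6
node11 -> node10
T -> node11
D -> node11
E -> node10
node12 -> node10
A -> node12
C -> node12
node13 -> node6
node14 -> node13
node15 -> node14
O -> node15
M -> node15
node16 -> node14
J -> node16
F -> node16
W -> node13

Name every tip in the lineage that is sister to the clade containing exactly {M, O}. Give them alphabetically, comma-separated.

F, J

The clade containing exactly {M, O} attaches to the tree at the node subtending ((O,M),(J,F)).
The other lineage descending from that same node — the sister group — is (J,F); its 2 tips in alphabetical order are the answer.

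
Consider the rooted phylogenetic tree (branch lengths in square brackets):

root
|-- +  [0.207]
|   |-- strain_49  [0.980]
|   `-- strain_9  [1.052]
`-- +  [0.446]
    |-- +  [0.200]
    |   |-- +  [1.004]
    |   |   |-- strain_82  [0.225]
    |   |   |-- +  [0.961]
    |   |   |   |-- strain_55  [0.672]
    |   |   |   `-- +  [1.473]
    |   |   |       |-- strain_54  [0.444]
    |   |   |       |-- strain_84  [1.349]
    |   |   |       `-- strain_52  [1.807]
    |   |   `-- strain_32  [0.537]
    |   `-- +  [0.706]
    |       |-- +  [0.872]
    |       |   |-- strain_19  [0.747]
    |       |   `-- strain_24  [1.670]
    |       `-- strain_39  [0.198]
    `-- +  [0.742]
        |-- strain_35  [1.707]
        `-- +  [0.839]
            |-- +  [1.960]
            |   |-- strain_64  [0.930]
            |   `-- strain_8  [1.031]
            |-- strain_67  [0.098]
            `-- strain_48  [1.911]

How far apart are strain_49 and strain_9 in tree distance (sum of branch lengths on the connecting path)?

2.032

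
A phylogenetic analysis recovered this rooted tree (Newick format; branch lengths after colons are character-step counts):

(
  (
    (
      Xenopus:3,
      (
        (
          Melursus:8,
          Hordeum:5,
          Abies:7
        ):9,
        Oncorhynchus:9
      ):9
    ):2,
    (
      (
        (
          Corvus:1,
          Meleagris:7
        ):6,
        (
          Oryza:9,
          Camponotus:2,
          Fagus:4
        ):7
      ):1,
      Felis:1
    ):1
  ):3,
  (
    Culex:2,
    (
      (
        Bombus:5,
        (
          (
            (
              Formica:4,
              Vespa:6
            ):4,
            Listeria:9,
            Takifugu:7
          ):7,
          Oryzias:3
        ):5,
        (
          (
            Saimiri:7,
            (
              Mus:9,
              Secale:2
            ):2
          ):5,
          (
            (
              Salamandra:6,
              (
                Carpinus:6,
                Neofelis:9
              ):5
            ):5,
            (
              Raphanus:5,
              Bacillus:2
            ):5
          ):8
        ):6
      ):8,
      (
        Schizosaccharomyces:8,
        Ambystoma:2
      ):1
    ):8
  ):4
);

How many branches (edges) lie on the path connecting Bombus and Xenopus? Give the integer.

The MRCA of Bombus and Xenopus is the root of the tree.
From Bombus up to that node: 4 branches. From Xenopus up to the same node: 3 branches. Total: 4 + 3 = 7.

7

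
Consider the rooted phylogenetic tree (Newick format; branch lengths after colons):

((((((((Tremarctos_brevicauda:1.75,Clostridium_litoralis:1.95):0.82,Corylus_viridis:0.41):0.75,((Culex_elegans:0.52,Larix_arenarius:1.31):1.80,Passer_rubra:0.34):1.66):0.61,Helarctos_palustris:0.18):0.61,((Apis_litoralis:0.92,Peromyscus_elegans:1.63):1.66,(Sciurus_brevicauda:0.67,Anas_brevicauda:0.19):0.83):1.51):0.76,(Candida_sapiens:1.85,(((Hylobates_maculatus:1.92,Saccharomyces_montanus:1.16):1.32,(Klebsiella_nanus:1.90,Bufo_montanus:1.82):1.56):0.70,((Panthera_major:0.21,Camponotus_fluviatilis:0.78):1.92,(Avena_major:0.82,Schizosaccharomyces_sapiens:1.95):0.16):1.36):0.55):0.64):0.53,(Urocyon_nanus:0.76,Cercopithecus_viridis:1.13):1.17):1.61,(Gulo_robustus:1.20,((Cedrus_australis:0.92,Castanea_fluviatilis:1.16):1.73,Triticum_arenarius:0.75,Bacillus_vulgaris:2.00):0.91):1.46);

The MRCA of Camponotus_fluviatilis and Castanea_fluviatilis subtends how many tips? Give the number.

27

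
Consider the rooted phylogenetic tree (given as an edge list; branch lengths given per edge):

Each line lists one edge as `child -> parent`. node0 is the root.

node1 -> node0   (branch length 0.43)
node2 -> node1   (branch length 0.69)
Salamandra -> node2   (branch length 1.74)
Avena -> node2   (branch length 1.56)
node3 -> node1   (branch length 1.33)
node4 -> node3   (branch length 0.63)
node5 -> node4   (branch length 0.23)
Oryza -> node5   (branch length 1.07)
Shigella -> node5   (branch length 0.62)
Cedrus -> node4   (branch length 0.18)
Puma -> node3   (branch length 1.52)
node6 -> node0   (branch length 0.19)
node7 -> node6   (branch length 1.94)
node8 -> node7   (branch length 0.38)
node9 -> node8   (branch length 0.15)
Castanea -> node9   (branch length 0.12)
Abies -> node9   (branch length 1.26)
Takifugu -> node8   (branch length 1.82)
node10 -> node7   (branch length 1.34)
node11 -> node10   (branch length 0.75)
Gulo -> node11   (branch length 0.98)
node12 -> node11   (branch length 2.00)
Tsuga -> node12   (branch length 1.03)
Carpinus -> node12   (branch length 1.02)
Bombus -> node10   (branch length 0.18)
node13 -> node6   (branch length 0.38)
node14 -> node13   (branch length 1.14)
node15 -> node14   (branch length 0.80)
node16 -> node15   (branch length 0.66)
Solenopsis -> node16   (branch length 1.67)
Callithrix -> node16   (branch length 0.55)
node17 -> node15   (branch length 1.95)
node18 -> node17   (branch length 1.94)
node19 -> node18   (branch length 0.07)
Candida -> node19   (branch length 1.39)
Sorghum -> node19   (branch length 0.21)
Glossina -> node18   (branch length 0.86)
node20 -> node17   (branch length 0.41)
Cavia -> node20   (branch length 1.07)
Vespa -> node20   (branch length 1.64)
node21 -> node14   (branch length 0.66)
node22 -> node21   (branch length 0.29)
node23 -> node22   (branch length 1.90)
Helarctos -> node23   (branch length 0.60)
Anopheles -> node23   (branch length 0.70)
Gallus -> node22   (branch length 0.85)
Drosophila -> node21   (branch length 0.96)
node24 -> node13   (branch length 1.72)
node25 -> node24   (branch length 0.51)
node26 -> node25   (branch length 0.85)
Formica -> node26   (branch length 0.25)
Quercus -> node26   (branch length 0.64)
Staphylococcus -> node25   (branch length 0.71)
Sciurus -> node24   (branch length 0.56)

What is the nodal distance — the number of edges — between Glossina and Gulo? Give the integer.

The MRCA of Glossina and Gulo is the node subtending ((((Castanea,Abies),Takifugu),((Gulo,(Tsuga,Carpinus)),Bombus)),((((Solenopsis,Callithrix),(((Candida,Sorghum),Glossina),(Cavia,Vespa))),(((Helarctos,Anopheles),Gallus),Drosophila)),(((Formica,Quercus),Staphylococcus),Sciurus))).
From Glossina up to that node: 6 branches. From Gulo up to the same node: 4 branches. Total: 6 + 4 = 10.

10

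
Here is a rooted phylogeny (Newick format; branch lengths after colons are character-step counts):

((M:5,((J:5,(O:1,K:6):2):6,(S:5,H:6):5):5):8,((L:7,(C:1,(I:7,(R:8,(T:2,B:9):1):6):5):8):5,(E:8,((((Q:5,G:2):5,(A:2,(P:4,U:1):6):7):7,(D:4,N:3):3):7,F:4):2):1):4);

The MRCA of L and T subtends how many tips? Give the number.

6

The MRCA of L and T is the node subtending (L,(C,(I,(R,(T,B))))).
That clade contains 6 terminal taxa: B, C, I, L, R, T.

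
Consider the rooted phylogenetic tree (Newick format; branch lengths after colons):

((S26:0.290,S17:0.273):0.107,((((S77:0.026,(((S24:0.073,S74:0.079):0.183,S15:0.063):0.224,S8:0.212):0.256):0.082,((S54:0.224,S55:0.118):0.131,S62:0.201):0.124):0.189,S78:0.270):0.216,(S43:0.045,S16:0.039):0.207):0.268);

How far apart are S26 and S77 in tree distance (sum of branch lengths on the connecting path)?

1.178

The path runs S26 → … → MRCA → … → S77; the MRCA is the root of the tree.
Branch lengths along that path: 0.290 + 0.107 + 0.268 + 0.216 + 0.189 + 0.082 + 0.026 = 1.178.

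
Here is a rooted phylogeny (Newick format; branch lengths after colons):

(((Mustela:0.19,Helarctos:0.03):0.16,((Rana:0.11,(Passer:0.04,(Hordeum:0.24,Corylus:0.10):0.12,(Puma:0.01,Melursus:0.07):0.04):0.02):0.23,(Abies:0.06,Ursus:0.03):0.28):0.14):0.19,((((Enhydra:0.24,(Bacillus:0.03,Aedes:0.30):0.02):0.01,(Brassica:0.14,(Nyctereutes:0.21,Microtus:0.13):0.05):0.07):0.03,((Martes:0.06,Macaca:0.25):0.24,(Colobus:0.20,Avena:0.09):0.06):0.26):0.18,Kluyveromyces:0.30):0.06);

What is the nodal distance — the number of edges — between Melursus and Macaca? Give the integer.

The MRCA of Melursus and Macaca is the root of the tree.
From Melursus up to that node: 6 branches. From Macaca up to the same node: 5 branches. Total: 6 + 5 = 11.

11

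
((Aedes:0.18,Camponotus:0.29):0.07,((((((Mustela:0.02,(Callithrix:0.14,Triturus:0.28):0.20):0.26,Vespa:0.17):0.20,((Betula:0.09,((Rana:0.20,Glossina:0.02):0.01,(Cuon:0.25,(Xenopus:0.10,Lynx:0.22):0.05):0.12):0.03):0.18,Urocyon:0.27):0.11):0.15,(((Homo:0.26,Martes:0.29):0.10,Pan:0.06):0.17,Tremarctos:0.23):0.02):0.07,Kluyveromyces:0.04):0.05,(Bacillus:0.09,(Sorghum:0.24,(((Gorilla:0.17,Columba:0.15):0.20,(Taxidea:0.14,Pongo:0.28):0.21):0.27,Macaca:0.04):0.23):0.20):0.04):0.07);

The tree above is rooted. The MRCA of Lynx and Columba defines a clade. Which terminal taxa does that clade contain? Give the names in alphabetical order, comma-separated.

Tracing Lynx: it sits inside (Xenopus,Lynx).
Tracing Columba: it sits inside (Gorilla,Columba).
The smallest clade enclosing both is ((((((Mustela,(Callithrix,Triturus)),Vespa),((Betula,((Rana,Glossina),(Cuon,(Xenopus,Lynx)))),Urocyon)),(((Homo,Martes),Pan),Tremarctos)),Kluyveromyces),(Bacillus,(Sorghum,(((Gorilla,Columba),(Taxidea,Pongo)),Macaca)))); the answer is its 23 terminal taxa in alphabetical order.

Bacillus, Betula, Callithrix, Columba, Cuon, Glossina, Gorilla, Homo, Kluyveromyces, Lynx, Macaca, Martes, Mustela, Pan, Pongo, Rana, Sorghum, Taxidea, Tremarctos, Triturus, Urocyon, Vespa, Xenopus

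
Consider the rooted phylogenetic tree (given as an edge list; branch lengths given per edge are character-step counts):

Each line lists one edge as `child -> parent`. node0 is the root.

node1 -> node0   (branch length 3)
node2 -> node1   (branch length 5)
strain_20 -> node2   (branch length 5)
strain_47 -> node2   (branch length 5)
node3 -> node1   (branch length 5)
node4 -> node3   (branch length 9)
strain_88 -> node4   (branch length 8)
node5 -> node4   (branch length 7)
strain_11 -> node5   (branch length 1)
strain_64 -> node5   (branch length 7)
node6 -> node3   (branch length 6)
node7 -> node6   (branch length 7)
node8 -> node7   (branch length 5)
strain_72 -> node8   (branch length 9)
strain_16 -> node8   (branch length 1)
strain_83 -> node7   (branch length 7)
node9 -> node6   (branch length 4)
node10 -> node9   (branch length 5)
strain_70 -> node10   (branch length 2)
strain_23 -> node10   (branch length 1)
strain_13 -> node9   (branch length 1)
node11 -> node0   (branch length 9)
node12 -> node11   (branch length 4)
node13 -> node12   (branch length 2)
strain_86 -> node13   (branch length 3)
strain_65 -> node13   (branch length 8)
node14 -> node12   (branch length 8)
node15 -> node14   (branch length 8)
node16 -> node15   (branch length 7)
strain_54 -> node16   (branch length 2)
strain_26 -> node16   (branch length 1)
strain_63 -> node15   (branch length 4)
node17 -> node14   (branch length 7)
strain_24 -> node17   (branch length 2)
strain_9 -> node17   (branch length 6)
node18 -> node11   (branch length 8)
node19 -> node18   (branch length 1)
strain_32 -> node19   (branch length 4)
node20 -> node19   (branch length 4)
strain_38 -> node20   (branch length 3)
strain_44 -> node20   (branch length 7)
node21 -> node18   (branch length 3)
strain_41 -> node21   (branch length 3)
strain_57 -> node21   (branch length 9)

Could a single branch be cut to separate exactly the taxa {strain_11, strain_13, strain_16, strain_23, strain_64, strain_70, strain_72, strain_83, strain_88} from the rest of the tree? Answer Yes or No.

Yes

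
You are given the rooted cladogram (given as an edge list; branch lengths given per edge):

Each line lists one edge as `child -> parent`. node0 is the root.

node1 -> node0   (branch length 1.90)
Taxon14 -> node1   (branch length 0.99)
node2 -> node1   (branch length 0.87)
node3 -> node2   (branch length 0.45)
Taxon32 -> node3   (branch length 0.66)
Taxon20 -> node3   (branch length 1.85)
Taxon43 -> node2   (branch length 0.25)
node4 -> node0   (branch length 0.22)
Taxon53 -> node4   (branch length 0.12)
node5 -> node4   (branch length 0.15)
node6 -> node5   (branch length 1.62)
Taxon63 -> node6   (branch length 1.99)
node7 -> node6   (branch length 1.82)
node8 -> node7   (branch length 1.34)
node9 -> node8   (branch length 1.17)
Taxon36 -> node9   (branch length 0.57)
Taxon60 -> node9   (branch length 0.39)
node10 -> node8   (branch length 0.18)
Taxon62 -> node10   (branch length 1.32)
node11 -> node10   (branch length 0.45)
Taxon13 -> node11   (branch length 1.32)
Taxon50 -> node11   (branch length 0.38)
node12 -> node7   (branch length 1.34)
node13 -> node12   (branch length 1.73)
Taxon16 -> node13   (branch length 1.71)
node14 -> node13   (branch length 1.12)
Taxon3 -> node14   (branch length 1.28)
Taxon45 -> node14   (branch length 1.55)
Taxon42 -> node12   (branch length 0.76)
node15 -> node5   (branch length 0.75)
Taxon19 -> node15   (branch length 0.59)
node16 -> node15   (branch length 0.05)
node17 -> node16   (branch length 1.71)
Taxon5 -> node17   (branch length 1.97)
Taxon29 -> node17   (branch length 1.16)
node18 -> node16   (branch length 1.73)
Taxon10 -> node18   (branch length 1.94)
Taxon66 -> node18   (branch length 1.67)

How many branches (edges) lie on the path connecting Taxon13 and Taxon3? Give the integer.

The MRCA of Taxon13 and Taxon3 is the node subtending (((Taxon36,Taxon60),(Taxon62,(Taxon13,Taxon50))),((Taxon16,(Taxon3,Taxon45)),Taxon42)).
From Taxon13 up to that node: 4 branches. From Taxon3 up to the same node: 4 branches. Total: 4 + 4 = 8.

8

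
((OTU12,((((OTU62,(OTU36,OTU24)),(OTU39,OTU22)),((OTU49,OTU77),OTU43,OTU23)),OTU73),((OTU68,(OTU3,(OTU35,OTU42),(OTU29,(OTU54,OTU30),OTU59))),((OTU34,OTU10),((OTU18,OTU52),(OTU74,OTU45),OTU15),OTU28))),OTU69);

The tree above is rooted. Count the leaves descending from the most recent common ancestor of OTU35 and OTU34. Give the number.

16

The MRCA of OTU35 and OTU34 is the node subtending ((OTU68,(OTU3,(OTU35,OTU42),(OTU29,(OTU54,OTU30),OTU59))),((OTU34,OTU10),((OTU18,OTU52),(OTU74,OTU45),OTU15),OTU28)).
That clade contains 16 terminal taxa: OTU10, OTU15, OTU18, OTU28, OTU29, OTU3, OTU30, OTU34, OTU35, OTU42, OTU45, OTU52, OTU54, OTU59, OTU68, OTU74.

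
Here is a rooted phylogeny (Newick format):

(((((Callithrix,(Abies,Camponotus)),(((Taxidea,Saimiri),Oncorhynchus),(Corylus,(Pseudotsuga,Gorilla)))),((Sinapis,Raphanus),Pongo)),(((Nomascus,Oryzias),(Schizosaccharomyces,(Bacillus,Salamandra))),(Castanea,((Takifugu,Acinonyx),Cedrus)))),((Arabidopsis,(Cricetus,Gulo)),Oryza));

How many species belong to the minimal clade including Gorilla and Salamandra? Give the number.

21

The MRCA of Gorilla and Salamandra is the node subtending ((((Callithrix,(Abies,Camponotus)),(((Taxidea,Saimiri),Oncorhynchus),(Corylus,(Pseudotsuga,Gorilla)))),((Sinapis,Raphanus),Pongo)),(((Nomascus,Oryzias),(Schizosaccharomyces,(Bacillus,Salamandra))),(Castanea,((Takifugu,Acinonyx),Cedrus)))).
That clade contains 21 terminal taxa: Abies, Acinonyx, Bacillus, Callithrix, Camponotus, Castanea, Cedrus, Corylus, Gorilla, Nomascus, Oncorhynchus, Oryzias, Pongo, Pseudotsuga, Raphanus, Saimiri, Salamandra, Schizosaccharomyces, Sinapis, Takifugu, Taxidea.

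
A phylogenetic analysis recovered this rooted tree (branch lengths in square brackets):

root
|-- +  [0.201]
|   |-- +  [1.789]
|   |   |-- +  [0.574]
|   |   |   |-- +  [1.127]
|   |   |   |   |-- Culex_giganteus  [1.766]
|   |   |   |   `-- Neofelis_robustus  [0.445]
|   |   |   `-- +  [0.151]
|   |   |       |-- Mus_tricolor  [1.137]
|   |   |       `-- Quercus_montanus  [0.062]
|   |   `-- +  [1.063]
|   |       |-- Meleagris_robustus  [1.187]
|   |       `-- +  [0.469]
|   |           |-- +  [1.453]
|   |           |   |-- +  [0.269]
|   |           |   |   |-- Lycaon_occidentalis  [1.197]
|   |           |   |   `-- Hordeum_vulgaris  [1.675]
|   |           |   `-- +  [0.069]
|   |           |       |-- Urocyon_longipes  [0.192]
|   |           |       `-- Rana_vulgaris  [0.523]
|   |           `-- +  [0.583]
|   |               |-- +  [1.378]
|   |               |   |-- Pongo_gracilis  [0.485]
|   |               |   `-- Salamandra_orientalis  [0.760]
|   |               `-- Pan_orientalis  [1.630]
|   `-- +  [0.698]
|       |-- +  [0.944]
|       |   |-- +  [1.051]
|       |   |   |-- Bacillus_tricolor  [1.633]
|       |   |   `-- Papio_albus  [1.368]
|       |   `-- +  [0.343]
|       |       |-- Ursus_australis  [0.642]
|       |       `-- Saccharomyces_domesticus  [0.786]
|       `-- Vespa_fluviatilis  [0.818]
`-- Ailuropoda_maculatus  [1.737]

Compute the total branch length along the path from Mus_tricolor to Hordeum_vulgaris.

6.791

The path runs Mus_tricolor → … → MRCA → … → Hordeum_vulgaris; the MRCA is the node subtending (((Culex_giganteus,Neofelis_robustus),(Mus_tricolor,Quercus_montanus)),(Meleagris_robustus,(((Lycaon_occidentalis,Hordeum_vulgaris),(Urocyon_longipes,Rana_vulgaris)),((Pongo_gracilis,Salamandra_orientalis),Pan_orientalis)))).
Branch lengths along that path: 1.137 + 0.151 + 0.574 + 1.063 + 0.469 + 1.453 + 0.269 + 1.675 = 6.791.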